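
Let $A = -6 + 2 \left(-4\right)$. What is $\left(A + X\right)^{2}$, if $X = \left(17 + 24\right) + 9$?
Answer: $1296$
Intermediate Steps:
$X = 50$ ($X = 41 + 9 = 50$)
$A = -14$ ($A = -6 - 8 = -14$)
$\left(A + X\right)^{2} = \left(-14 + 50\right)^{2} = 36^{2} = 1296$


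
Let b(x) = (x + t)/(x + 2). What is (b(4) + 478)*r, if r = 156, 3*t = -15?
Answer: 74542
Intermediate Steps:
t = -5 (t = (⅓)*(-15) = -5)
b(x) = (-5 + x)/(2 + x) (b(x) = (x - 5)/(x + 2) = (-5 + x)/(2 + x))
(b(4) + 478)*r = ((-5 + 4)/(2 + 4) + 478)*156 = (-1/6 + 478)*156 = ((⅙)*(-1) + 478)*156 = (-⅙ + 478)*156 = (2867/6)*156 = 74542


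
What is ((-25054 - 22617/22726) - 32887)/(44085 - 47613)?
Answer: 1316789783/80177328 ≈ 16.423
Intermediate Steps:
((-25054 - 22617/22726) - 32887)/(44085 - 47613) = ((-25054 - 22617*1/22726) - 32887)/(-3528) = ((-25054 - 22617/22726) - 32887)*(-1/3528) = (-569399821/22726 - 32887)*(-1/3528) = -1316789783/22726*(-1/3528) = 1316789783/80177328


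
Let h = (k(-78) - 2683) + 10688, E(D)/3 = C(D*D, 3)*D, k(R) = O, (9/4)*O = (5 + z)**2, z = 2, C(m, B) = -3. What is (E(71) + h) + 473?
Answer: 70747/9 ≈ 7860.8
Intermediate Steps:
O = 196/9 (O = 4*(5 + 2)**2/9 = (4/9)*7**2 = (4/9)*49 = 196/9 ≈ 21.778)
k(R) = 196/9
E(D) = -9*D (E(D) = 3*(-3*D) = -9*D)
h = 72241/9 (h = (196/9 - 2683) + 10688 = -23951/9 + 10688 = 72241/9 ≈ 8026.8)
(E(71) + h) + 473 = (-9*71 + 72241/9) + 473 = (-639 + 72241/9) + 473 = 66490/9 + 473 = 70747/9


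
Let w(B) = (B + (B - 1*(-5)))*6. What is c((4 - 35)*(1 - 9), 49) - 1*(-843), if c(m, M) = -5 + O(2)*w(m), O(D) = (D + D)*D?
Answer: 24886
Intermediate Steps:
w(B) = 30 + 12*B (w(B) = (B + (B + 5))*6 = (B + (5 + B))*6 = (5 + 2*B)*6 = 30 + 12*B)
O(D) = 2*D**2 (O(D) = (2*D)*D = 2*D**2)
c(m, M) = 235 + 96*m (c(m, M) = -5 + (2*2**2)*(30 + 12*m) = -5 + (2*4)*(30 + 12*m) = -5 + 8*(30 + 12*m) = -5 + (240 + 96*m) = 235 + 96*m)
c((4 - 35)*(1 - 9), 49) - 1*(-843) = (235 + 96*((4 - 35)*(1 - 9))) - 1*(-843) = (235 + 96*(-31*(-8))) + 843 = (235 + 96*248) + 843 = (235 + 23808) + 843 = 24043 + 843 = 24886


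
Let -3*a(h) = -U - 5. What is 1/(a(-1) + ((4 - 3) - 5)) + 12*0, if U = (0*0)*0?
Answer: -3/7 ≈ -0.42857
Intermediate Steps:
U = 0 (U = 0*0 = 0)
a(h) = 5/3 (a(h) = -(-1*0 - 5)/3 = -(0 - 5)/3 = -⅓*(-5) = 5/3)
1/(a(-1) + ((4 - 3) - 5)) + 12*0 = 1/(5/3 + ((4 - 3) - 5)) + 12*0 = 1/(5/3 + (1 - 5)) + 0 = 1/(5/3 - 4) + 0 = 1/(-7/3) + 0 = -3/7 + 0 = -3/7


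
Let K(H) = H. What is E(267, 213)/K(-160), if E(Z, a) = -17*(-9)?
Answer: -153/160 ≈ -0.95625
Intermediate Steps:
E(Z, a) = 153
E(267, 213)/K(-160) = 153/(-160) = 153*(-1/160) = -153/160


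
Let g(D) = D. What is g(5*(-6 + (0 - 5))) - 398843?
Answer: -398898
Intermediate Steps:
g(5*(-6 + (0 - 5))) - 398843 = 5*(-6 + (0 - 5)) - 398843 = 5*(-6 - 5) - 398843 = 5*(-11) - 398843 = -55 - 398843 = -398898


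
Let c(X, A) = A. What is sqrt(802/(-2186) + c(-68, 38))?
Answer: sqrt(44958369)/1093 ≈ 6.1346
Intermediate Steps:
sqrt(802/(-2186) + c(-68, 38)) = sqrt(802/(-2186) + 38) = sqrt(802*(-1/2186) + 38) = sqrt(-401/1093 + 38) = sqrt(41133/1093) = sqrt(44958369)/1093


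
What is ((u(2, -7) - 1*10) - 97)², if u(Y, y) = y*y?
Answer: 3364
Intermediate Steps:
u(Y, y) = y²
((u(2, -7) - 1*10) - 97)² = (((-7)² - 1*10) - 97)² = ((49 - 10) - 97)² = (39 - 97)² = (-58)² = 3364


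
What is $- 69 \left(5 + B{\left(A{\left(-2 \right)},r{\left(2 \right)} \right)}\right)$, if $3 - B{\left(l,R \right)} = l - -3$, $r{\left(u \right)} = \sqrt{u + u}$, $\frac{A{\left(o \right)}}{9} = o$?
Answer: $-1587$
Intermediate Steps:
$A{\left(o \right)} = 9 o$
$r{\left(u \right)} = \sqrt{2} \sqrt{u}$ ($r{\left(u \right)} = \sqrt{2 u} = \sqrt{2} \sqrt{u}$)
$B{\left(l,R \right)} = - l$ ($B{\left(l,R \right)} = 3 - \left(l - -3\right) = 3 - \left(l + 3\right) = 3 - \left(3 + l\right) = - l$)
$- 69 \left(5 + B{\left(A{\left(-2 \right)},r{\left(2 \right)} \right)}\right) = - 69 \left(5 - 9 \left(-2\right)\right) = - 69 \left(5 - -18\right) = - 69 \left(5 + 18\right) = \left(-69\right) 23 = -1587$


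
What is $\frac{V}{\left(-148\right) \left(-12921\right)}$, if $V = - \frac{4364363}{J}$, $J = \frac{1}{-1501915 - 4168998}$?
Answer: $\frac{24749922873419}{1912308} \approx 1.2942 \cdot 10^{7}$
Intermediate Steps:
$J = - \frac{1}{5670913}$ ($J = \frac{1}{-5670913} = - \frac{1}{5670913} \approx -1.7634 \cdot 10^{-7}$)
$V = 24749922873419$ ($V = - \frac{4364363}{- \frac{1}{5670913}} = \left(-4364363\right) \left(-5670913\right) = 24749922873419$)
$\frac{V}{\left(-148\right) \left(-12921\right)} = \frac{24749922873419}{\left(-148\right) \left(-12921\right)} = \frac{24749922873419}{1912308}$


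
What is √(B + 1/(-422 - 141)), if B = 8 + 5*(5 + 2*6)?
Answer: √29477554/563 ≈ 9.6436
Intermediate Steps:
B = 93 (B = 8 + 5*(5 + 12) = 8 + 5*17 = 8 + 85 = 93)
√(B + 1/(-422 - 141)) = √(93 + 1/(-422 - 141)) = √(93 + 1/(-563)) = √(93 - 1/563) = √(52358/563) = √29477554/563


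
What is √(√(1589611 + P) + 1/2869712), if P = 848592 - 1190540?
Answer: √(179357 + 514702935184*√1247663)/717428 ≈ 33.421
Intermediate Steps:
P = -341948
√(√(1589611 + P) + 1/2869712) = √(√(1589611 - 341948) + 1/2869712) = √(√1247663 + 1/2869712) = √(1/2869712 + √1247663)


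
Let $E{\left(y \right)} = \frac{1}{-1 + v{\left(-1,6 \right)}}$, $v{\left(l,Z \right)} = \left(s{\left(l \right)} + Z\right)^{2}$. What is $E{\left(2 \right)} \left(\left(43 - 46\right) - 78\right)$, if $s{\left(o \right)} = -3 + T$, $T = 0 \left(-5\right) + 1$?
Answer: $- \frac{27}{5} \approx -5.4$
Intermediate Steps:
$T = 1$ ($T = 0 + 1 = 1$)
$s{\left(o \right)} = -2$ ($s{\left(o \right)} = -3 + 1 = -2$)
$v{\left(l,Z \right)} = \left(-2 + Z\right)^{2}$
$E{\left(y \right)} = \frac{1}{15}$ ($E{\left(y \right)} = \frac{1}{-1 + \left(-2 + 6\right)^{2}} = \frac{1}{-1 + 4^{2}} = \frac{1}{-1 + 16} = \frac{1}{15}$)
$E{\left(2 \right)} \left(\left(43 - 46\right) - 78\right) = \frac{\left(43 - 46\right) - 78}{15} = \frac{-3 - 78}{15} = \frac{1}{15} \left(-81\right) = - \frac{27}{5}$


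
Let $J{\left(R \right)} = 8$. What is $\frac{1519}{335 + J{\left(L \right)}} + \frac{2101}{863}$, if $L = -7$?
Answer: $\frac{41460}{6041} \approx 6.8631$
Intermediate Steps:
$\frac{1519}{335 + J{\left(L \right)}} + \frac{2101}{863} = \frac{1519}{335 + 8} + \frac{2101}{863} = \frac{1519}{343} + 2101 \cdot \frac{1}{863} = 1519 \cdot \frac{1}{343} + \frac{2101}{863} = \frac{31}{7} + \frac{2101}{863} = \frac{41460}{6041}$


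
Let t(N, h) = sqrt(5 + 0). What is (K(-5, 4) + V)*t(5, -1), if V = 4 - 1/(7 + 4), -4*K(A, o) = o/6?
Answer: 247*sqrt(5)/66 ≈ 8.3683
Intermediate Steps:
t(N, h) = sqrt(5)
K(A, o) = -o/24 (K(A, o) = -o/(4*6) = -o/24)
V = 43/11 (V = 4 - 1/11 = 43/11 ≈ 3.9091)
(K(-5, 4) + V)*t(5, -1) = (-1/24*4 + 43/11)*sqrt(5) = (-1/6 + 43/11)*sqrt(5) = 247*sqrt(5)/66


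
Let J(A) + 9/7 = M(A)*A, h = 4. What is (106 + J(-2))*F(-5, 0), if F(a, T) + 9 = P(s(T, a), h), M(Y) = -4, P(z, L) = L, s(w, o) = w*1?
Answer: -3945/7 ≈ -563.57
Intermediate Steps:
s(w, o) = w
F(a, T) = -5 (F(a, T) = -9 + 4 = -5)
J(A) = -9/7 - 4*A
(106 + J(-2))*F(-5, 0) = (106 + (-9/7 - 4*(-2)))*(-5) = (106 + (-9/7 + 8))*(-5) = (106 + 47/7)*(-5) = (789/7)*(-5) = -3945/7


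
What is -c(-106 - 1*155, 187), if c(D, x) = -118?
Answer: 118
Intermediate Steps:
-c(-106 - 1*155, 187) = -1*(-118) = 118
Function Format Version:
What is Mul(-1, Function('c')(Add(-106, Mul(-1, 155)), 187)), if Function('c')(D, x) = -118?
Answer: 118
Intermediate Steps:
Mul(-1, Function('c')(Add(-106, Mul(-1, 155)), 187)) = Mul(-1, -118) = 118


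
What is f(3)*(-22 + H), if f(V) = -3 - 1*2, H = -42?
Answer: 320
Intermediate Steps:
f(V) = -5 (f(V) = -3 - 2 = -5)
f(3)*(-22 + H) = -5*(-22 - 42) = -5*(-64) = 320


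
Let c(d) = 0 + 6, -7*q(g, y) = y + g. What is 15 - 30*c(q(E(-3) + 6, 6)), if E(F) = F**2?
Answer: -165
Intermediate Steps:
q(g, y) = -g/7 - y/7 (q(g, y) = -(y + g)/7 = -(g + y)/7 = -g/7 - y/7)
c(d) = 6
15 - 30*c(q(E(-3) + 6, 6)) = 15 - 30*6 = 15 - 180 = -165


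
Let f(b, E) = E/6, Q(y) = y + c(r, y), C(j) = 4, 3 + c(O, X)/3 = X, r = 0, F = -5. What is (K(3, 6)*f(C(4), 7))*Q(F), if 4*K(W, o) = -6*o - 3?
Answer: 2639/8 ≈ 329.88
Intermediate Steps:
c(O, X) = -9 + 3*X
Q(y) = -9 + 4*y (Q(y) = y + (-9 + 3*y) = -9 + 4*y)
K(W, o) = -3/4 - 3*o/2 (K(W, o) = (-6*o - 3)/4 = (-3 - 6*o)/4 = -3/4 - 3*o/2)
f(b, E) = E/6 (f(b, E) = E*(1/6) = E/6)
(K(3, 6)*f(C(4), 7))*Q(F) = ((-3/4 - 3/2*6)*((1/6)*7))*(-9 + 4*(-5)) = ((-3/4 - 9)*(7/6))*(-9 - 20) = -39/4*7/6*(-29) = -91/8*(-29) = 2639/8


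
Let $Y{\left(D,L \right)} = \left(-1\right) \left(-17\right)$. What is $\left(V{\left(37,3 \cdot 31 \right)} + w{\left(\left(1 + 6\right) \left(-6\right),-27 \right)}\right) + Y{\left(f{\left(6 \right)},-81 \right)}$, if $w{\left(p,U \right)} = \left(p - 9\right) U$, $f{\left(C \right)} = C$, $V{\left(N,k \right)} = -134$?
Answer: $1260$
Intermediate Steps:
$Y{\left(D,L \right)} = 17$
$w{\left(p,U \right)} = U \left(-9 + p\right)$ ($w{\left(p,U \right)} = \left(p - 9\right) U = \left(-9 + p\right) U = U \left(-9 + p\right)$)
$\left(V{\left(37,3 \cdot 31 \right)} + w{\left(\left(1 + 6\right) \left(-6\right),-27 \right)}\right) + Y{\left(f{\left(6 \right)},-81 \right)} = \left(-134 - 27 \left(-9 + \left(1 + 6\right) \left(-6\right)\right)\right) + 17 = \left(-134 - 27 \left(-9 + 7 \left(-6\right)\right)\right) + 17 = \left(-134 - 27 \left(-9 - 42\right)\right) + 17 = \left(-134 - -1377\right) + 17 = \left(-134 + 1377\right) + 17 = 1243 + 17 = 1260$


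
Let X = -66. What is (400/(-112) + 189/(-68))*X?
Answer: 99759/238 ≈ 419.16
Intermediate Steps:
(400/(-112) + 189/(-68))*X = (400/(-112) + 189/(-68))*(-66) = (400*(-1/112) + 189*(-1/68))*(-66) = (-25/7 - 189/68)*(-66) = -3023/476*(-66) = 99759/238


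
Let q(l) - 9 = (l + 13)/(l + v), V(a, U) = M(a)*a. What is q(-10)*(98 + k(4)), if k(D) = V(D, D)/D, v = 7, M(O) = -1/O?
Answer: 782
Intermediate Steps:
V(a, U) = -1 (V(a, U) = (-1/a)*a = -1)
q(l) = 9 + (13 + l)/(7 + l) (q(l) = 9 + (l + 13)/(l + 7) = 9 + (13 + l)/(7 + l))
k(D) = -1/D
q(-10)*(98 + k(4)) = (2*(38 + 5*(-10))/(7 - 10))*(98 - 1/4) = (2*(38 - 50)/(-3))*(98 - 1*1/4) = (2*(-1/3)*(-12))*(98 - 1/4) = 8*(391/4) = 782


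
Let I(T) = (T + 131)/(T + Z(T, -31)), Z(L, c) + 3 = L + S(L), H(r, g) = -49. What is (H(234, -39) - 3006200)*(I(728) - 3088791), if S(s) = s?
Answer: 6750684758765896/727 ≈ 9.2857e+12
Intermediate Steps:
Z(L, c) = -3 + 2*L (Z(L, c) = -3 + (L + L) = -3 + 2*L)
I(T) = (131 + T)/(-3 + 3*T) (I(T) = (T + 131)/(T + (-3 + 2*T)) = (131 + T)/(-3 + 3*T))
(H(234, -39) - 3006200)*(I(728) - 3088791) = (-49 - 3006200)*((131 + 728)/(3*(-1 + 728)) - 3088791) = -3006249*((⅓)*859/727 - 3088791) = -3006249*((⅓)*(1/727)*859 - 3088791) = -3006249*(859/2181 - 3088791) = -3006249*(-6736652312/2181) = 6750684758765896/727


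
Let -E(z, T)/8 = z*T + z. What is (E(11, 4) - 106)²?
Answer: 298116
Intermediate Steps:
E(z, T) = -8*z - 8*T*z (E(z, T) = -8*(z*T + z) = -8*(T*z + z) = -8*(z + T*z) = -8*z - 8*T*z)
(E(11, 4) - 106)² = (-8*11*(1 + 4) - 106)² = (-8*11*5 - 106)² = (-440 - 106)² = (-546)² = 298116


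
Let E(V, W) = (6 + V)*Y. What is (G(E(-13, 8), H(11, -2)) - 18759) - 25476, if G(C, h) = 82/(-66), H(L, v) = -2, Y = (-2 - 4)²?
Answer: -1459796/33 ≈ -44236.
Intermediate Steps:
Y = 36 (Y = (-6)² = 36)
E(V, W) = 216 + 36*V (E(V, W) = (6 + V)*36 = 216 + 36*V)
G(C, h) = -41/33 (G(C, h) = 82*(-1/66) = -41/33)
(G(E(-13, 8), H(11, -2)) - 18759) - 25476 = (-41/33 - 18759) - 25476 = -619088/33 - 25476 = -1459796/33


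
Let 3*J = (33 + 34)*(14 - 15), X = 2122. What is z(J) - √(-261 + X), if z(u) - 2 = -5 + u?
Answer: -76/3 - √1861 ≈ -68.473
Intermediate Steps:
J = -67/3 (J = ((33 + 34)*(14 - 15))/3 = (67*(-1))/3 = (⅓)*(-67) = -67/3 ≈ -22.333)
z(u) = -3 + u (z(u) = 2 + (-5 + u) = -3 + u)
z(J) - √(-261 + X) = (-3 - 67/3) - √(-261 + 2122) = -76/3 - √1861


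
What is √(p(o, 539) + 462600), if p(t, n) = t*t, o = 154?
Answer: 2*√121579 ≈ 697.36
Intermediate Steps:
p(t, n) = t²
√(p(o, 539) + 462600) = √(154² + 462600) = √(23716 + 462600) = √486316 = 2*√121579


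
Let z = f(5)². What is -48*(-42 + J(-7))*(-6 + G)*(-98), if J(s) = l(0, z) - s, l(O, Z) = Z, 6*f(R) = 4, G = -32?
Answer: 18530624/3 ≈ 6.1769e+6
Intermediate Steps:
f(R) = ⅔ (f(R) = (⅙)*4 = ⅔)
z = 4/9 (z = (⅔)² = 4/9 ≈ 0.44444)
J(s) = 4/9 - s
-48*(-42 + J(-7))*(-6 + G)*(-98) = -48*(-42 + (4/9 - 1*(-7)))*(-6 - 32)*(-98) = -48*(-42 + (4/9 + 7))*(-38)*(-98) = -48*(-42 + 67/9)*(-38)*(-98) = -(-4976)*(-38)/3*(-98) = -48*11818/9*(-98) = -189088/3*(-98) = 18530624/3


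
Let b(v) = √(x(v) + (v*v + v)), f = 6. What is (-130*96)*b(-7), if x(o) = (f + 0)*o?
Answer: 0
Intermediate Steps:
x(o) = 6*o (x(o) = (6 + 0)*o = 6*o)
b(v) = √(v² + 7*v) (b(v) = √(6*v + (v*v + v)) = √(6*v + (v² + v)) = √(6*v + (v + v²)) = √(v² + 7*v))
(-130*96)*b(-7) = (-130*96)*√(-7*(7 - 7)) = -12480*√(-7*0) = -12480*√0 = -12480*0 = 0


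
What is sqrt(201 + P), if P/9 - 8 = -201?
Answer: 16*I*sqrt(6) ≈ 39.192*I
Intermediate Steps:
P = -1737 (P = 72 + 9*(-201) = 72 - 1809 = -1737)
sqrt(201 + P) = sqrt(201 - 1737) = sqrt(-1536) = 16*I*sqrt(6)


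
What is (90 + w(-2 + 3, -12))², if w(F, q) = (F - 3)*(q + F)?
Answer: 12544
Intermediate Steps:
w(F, q) = (-3 + F)*(F + q)
(90 + w(-2 + 3, -12))² = (90 + ((-2 + 3)² - 3*(-2 + 3) - 3*(-12) + (-2 + 3)*(-12)))² = (90 + (1² - 3*1 + 36 + 1*(-12)))² = (90 + (1 - 3 + 36 - 12))² = (90 + 22)² = 112² = 12544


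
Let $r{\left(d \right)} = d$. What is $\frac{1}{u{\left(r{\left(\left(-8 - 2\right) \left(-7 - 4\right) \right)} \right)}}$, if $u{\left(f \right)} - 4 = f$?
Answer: $\frac{1}{114} \approx 0.0087719$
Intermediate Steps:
$u{\left(f \right)} = 4 + f$
$\frac{1}{u{\left(r{\left(\left(-8 - 2\right) \left(-7 - 4\right) \right)} \right)}} = \frac{1}{4 + \left(-8 - 2\right) \left(-7 - 4\right)} = \frac{1}{4 - -110} = \frac{1}{4 + 110} = \frac{1}{114}$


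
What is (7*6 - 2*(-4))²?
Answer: 2500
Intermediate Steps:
(7*6 - 2*(-4))² = (42 + 8)² = 50² = 2500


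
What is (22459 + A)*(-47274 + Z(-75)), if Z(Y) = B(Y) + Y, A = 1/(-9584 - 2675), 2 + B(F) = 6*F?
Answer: -1012369583760/943 ≈ -1.0736e+9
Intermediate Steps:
B(F) = -2 + 6*F
A = -1/12259 (A = 1/(-12259) = -1/12259 ≈ -8.1573e-5)
Z(Y) = -2 + 7*Y (Z(Y) = (-2 + 6*Y) + Y = -2 + 7*Y)
(22459 + A)*(-47274 + Z(-75)) = (22459 - 1/12259)*(-47274 + (-2 + 7*(-75))) = 275324880*(-47274 + (-2 - 525))/12259 = 275324880*(-47274 - 527)/12259 = (275324880/12259)*(-47801) = -1012369583760/943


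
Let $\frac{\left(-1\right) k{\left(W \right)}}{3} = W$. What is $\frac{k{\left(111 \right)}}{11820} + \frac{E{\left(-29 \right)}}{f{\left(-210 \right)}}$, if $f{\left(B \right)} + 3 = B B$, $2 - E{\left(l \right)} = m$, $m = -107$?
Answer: $- \frac{4465307}{173742180} \approx -0.025701$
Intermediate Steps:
$k{\left(W \right)} = - 3 W$
$E{\left(l \right)} = 109$ ($E{\left(l \right)} = 2 - -107 = 2 + 107 = 109$)
$f{\left(B \right)} = -3 + B^{2}$ ($f{\left(B \right)} = -3 + B B = -3 + B^{2}$)
$\frac{k{\left(111 \right)}}{11820} + \frac{E{\left(-29 \right)}}{f{\left(-210 \right)}} = \frac{\left(-3\right) 111}{11820} + \frac{109}{-3 + \left(-210\right)^{2}} = \left(-333\right) \frac{1}{11820} + \frac{109}{-3 + 44100} = - \frac{111}{3940} + \frac{109}{44097} = - \frac{4465307}{173742180}$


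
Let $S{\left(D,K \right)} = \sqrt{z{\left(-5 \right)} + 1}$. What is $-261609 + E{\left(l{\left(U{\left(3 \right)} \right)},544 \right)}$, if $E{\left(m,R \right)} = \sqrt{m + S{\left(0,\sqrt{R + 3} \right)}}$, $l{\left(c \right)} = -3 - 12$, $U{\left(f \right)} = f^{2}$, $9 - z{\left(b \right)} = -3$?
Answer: $-261609 + i \sqrt{15 - \sqrt{13}} \approx -2.6161 \cdot 10^{5} + 3.3756 i$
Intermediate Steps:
$z{\left(b \right)} = 12$ ($z{\left(b \right)} = 9 - -3 = 9 + 3 = 12$)
$l{\left(c \right)} = -15$ ($l{\left(c \right)} = -3 - 12 = -15$)
$S{\left(D,K \right)} = \sqrt{13}$ ($S{\left(D,K \right)} = \sqrt{12 + 1} = \sqrt{13}$)
$E{\left(m,R \right)} = \sqrt{m + \sqrt{13}}$
$-261609 + E{\left(l{\left(U{\left(3 \right)} \right)},544 \right)} = -261609 + \sqrt{-15 + \sqrt{13}}$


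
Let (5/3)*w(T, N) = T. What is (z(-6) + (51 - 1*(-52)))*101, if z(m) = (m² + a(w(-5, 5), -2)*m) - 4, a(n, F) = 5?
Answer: 10605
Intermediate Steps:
w(T, N) = 3*T/5
z(m) = -4 + m² + 5*m (z(m) = (m² + 5*m) - 4 = -4 + m² + 5*m)
(z(-6) + (51 - 1*(-52)))*101 = ((-4 + (-6)² + 5*(-6)) + (51 - 1*(-52)))*101 = ((-4 + 36 - 30) + (51 + 52))*101 = (2 + 103)*101 = 105*101 = 10605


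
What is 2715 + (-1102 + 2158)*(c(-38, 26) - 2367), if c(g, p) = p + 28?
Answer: -2439813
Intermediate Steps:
c(g, p) = 28 + p
2715 + (-1102 + 2158)*(c(-38, 26) - 2367) = 2715 + (-1102 + 2158)*((28 + 26) - 2367) = 2715 + 1056*(54 - 2367) = 2715 + 1056*(-2313) = 2715 - 2442528 = -2439813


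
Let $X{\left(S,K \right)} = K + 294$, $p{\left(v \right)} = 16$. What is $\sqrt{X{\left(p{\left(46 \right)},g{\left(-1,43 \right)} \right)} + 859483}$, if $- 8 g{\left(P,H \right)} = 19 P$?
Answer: $\frac{\sqrt{13756470}}{4} \approx 927.24$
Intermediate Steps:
$g{\left(P,H \right)} = - \frac{19 P}{8}$
$X{\left(S,K \right)} = 294 + K$
$\sqrt{X{\left(p{\left(46 \right)},g{\left(-1,43 \right)} \right)} + 859483} = \sqrt{\left(294 - - \frac{19}{8}\right) + 859483} = \sqrt{\left(294 + \frac{19}{8}\right) + 859483} = \sqrt{\frac{2371}{8} + 859483} = \sqrt{\frac{6878235}{8}} = \frac{\sqrt{13756470}}{4}$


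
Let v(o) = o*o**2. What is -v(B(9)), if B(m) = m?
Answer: -729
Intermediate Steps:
v(o) = o**3
-v(B(9)) = -1*9**3 = -1*729 = -729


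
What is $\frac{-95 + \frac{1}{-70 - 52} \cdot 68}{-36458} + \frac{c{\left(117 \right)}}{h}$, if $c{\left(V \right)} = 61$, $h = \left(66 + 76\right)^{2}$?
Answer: $\frac{126598087}{22421742916} \approx 0.0056462$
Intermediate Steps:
$h = 20164$ ($h = 142^{2} = 20164$)
$\frac{-95 + \frac{1}{-70 - 52} \cdot 68}{-36458} + \frac{c{\left(117 \right)}}{h} = \frac{-95 + \frac{1}{-70 - 52} \cdot 68}{-36458} + \frac{61}{20164} = \left(-95 + \frac{1}{-122} \cdot 68\right) \left(- \frac{1}{36458}\right) + 61 \cdot \frac{1}{20164} = \left(-95 - \frac{34}{61}\right) \left(- \frac{1}{36458}\right) + \frac{61}{20164} = \left(- \frac{5829}{61}\right) \left(- \frac{1}{36458}\right) + \frac{61}{20164} = \frac{5829}{2223938} + \frac{61}{20164} = \frac{126598087}{22421742916}$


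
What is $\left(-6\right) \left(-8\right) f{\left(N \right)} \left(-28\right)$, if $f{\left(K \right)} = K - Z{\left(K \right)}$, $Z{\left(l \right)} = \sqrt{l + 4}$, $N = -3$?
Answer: $5376$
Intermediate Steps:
$Z{\left(l \right)} = \sqrt{4 + l}$
$f{\left(K \right)} = K - \sqrt{4 + K}$
$\left(-6\right) \left(-8\right) f{\left(N \right)} \left(-28\right) = \left(-6\right) \left(-8\right) \left(-3 - \sqrt{4 - 3}\right) \left(-28\right) = 48 \left(-3 - \sqrt{1}\right) \left(-28\right) = 48 \left(-3 - 1\right) \left(-28\right) = 48 \left(-4\right) \left(-28\right) = \left(-192\right) \left(-28\right) = 5376$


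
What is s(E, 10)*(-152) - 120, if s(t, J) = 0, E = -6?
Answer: -120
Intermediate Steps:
s(E, 10)*(-152) - 120 = 0*(-152) - 120 = 0 - 120 = -120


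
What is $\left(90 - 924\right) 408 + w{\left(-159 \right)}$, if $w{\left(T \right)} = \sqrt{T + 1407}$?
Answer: $-340272 + 4 \sqrt{78} \approx -3.4024 \cdot 10^{5}$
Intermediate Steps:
$w{\left(T \right)} = \sqrt{1407 + T}$
$\left(90 - 924\right) 408 + w{\left(-159 \right)} = \left(90 - 924\right) 408 + \sqrt{1407 - 159} = \left(-834\right) 408 + \sqrt{1248} = -340272 + 4 \sqrt{78}$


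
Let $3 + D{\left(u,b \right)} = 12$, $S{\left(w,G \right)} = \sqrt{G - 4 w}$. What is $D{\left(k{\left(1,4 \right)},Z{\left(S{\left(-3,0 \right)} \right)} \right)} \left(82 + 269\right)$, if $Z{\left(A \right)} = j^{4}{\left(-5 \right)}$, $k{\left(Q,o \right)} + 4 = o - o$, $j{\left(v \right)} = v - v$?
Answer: $3159$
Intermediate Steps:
$j{\left(v \right)} = 0$
$k{\left(Q,o \right)} = -4$ ($k{\left(Q,o \right)} = -4 + \left(o - o\right) = -4 + 0 = -4$)
$Z{\left(A \right)} = 0$ ($Z{\left(A \right)} = 0^{4} = 0$)
$D{\left(u,b \right)} = 9$ ($D{\left(u,b \right)} = -3 + 12 = 9$)
$D{\left(k{\left(1,4 \right)},Z{\left(S{\left(-3,0 \right)} \right)} \right)} \left(82 + 269\right) = 9 \left(82 + 269\right) = 9 \cdot 351 = 3159$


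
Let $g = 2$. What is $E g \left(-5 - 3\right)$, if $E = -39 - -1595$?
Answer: $-24896$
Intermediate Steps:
$E = 1556$ ($E = -39 + 1595 = 1556$)
$E g \left(-5 - 3\right) = 1556 \cdot 2 \left(-5 - 3\right) = 1556 \cdot 2 \left(-8\right) = 1556 \left(-16\right) = -24896$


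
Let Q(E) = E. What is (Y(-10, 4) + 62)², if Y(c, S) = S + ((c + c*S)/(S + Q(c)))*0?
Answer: 4356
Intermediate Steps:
Y(c, S) = S (Y(c, S) = S + ((c + c*S)/(S + c))*0 = S + ((c + S*c)/(S + c))*0 = S + 0 = S)
(Y(-10, 4) + 62)² = (4 + 62)² = 66² = 4356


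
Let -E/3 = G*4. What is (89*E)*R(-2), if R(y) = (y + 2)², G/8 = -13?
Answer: 0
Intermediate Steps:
G = -104 (G = 8*(-13) = -104)
R(y) = (2 + y)²
E = 1248 (E = -(-312)*4 = -3*(-416) = 1248)
(89*E)*R(-2) = (89*1248)*(2 - 2)² = 111072*0² = 111072*0 = 0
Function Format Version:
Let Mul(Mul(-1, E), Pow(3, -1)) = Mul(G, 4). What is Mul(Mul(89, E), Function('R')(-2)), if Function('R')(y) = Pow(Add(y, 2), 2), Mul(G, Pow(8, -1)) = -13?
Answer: 0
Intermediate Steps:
G = -104 (G = Mul(8, -13) = -104)
Function('R')(y) = Pow(Add(2, y), 2)
E = 1248 (E = Mul(-3, Mul(-104, 4)) = Mul(-3, -416) = 1248)
Mul(Mul(89, E), Function('R')(-2)) = Mul(Mul(89, 1248), Pow(Add(2, -2), 2)) = Mul(111072, Pow(0, 2)) = Mul(111072, 0) = 0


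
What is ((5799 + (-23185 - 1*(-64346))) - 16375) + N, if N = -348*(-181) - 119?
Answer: 93454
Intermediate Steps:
N = 62869 (N = 62988 - 119 = 62869)
((5799 + (-23185 - 1*(-64346))) - 16375) + N = ((5799 + (-23185 - 1*(-64346))) - 16375) + 62869 = ((5799 + (-23185 + 64346)) - 16375) + 62869 = ((5799 + 41161) - 16375) + 62869 = (46960 - 16375) + 62869 = 30585 + 62869 = 93454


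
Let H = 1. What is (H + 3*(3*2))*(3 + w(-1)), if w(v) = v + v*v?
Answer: 57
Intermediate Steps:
w(v) = v + v²
(H + 3*(3*2))*(3 + w(-1)) = (1 + 3*(3*2))*(3 - (1 - 1)) = (1 + 3*6)*(3 - 1*0) = (1 + 18)*(3 + 0) = 19*3 = 57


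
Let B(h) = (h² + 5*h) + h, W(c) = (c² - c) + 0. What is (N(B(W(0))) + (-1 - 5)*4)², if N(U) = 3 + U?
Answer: 441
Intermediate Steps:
W(c) = c² - c
B(h) = h² + 6*h
(N(B(W(0))) + (-1 - 5)*4)² = ((3 + (0*(-1 + 0))*(6 + 0*(-1 + 0))) + (-1 - 5)*4)² = ((3 + (0*(-1))*(6 + 0*(-1))) - 6*4)² = ((3 + 0*(6 + 0)) - 24)² = ((3 + 0*6) - 24)² = ((3 + 0) - 24)² = (3 - 24)² = (-21)² = 441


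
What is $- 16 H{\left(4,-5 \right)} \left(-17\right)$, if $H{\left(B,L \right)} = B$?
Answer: $1088$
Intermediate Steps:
$- 16 H{\left(4,-5 \right)} \left(-17\right) = \left(-16\right) 4 \left(-17\right) = \left(-64\right) \left(-17\right) = 1088$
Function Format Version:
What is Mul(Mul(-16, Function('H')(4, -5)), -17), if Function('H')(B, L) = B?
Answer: 1088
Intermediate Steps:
Mul(Mul(-16, Function('H')(4, -5)), -17) = Mul(Mul(-16, 4), -17) = Mul(-64, -17) = 1088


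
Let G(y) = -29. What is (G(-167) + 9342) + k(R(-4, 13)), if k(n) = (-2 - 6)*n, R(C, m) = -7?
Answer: 9369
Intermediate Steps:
k(n) = -8*n
(G(-167) + 9342) + k(R(-4, 13)) = (-29 + 9342) - 8*(-7) = 9313 + 56 = 9369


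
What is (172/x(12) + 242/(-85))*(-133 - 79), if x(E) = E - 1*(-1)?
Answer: -2432488/1105 ≈ -2201.3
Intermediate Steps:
x(E) = 1 + E (x(E) = E + 1 = 1 + E)
(172/x(12) + 242/(-85))*(-133 - 79) = (172/(1 + 12) + 242/(-85))*(-133 - 79) = (172/13 + 242*(-1/85))*(-212) = (172*(1/13) - 242/85)*(-212) = (172/13 - 242/85)*(-212) = (11474/1105)*(-212) = -2432488/1105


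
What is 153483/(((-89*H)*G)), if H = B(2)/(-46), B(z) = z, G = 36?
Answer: 1176703/1068 ≈ 1101.8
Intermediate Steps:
H = -1/23 (H = 2/(-46) = 2*(-1/46) = -1/23 ≈ -0.043478)
153483/(((-89*H)*G)) = 153483/((-89*(-1/23)*36)) = 153483/(((89/23)*36)) = 153483/(3204/23) = 153483*(23/3204) = 1176703/1068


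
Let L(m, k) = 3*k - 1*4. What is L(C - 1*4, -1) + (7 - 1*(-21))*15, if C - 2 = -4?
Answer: 413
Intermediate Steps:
C = -2 (C = 2 - 4 = -2)
L(m, k) = -4 + 3*k (L(m, k) = 3*k - 4 = -4 + 3*k)
L(C - 1*4, -1) + (7 - 1*(-21))*15 = (-4 + 3*(-1)) + (7 - 1*(-21))*15 = (-4 - 3) + (7 + 21)*15 = -7 + 28*15 = -7 + 420 = 413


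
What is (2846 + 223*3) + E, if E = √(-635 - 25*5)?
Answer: 3515 + 2*I*√190 ≈ 3515.0 + 27.568*I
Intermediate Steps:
E = 2*I*√190 (E = √(-635 - 125) = √(-760) = 2*I*√190 ≈ 27.568*I)
(2846 + 223*3) + E = (2846 + 223*3) + 2*I*√190 = (2846 + 669) + 2*I*√190 = 3515 + 2*I*√190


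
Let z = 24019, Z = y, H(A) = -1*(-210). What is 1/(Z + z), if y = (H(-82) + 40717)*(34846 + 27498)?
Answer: 1/2551576907 ≈ 3.9191e-10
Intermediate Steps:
H(A) = 210
y = 2551552888 (y = (210 + 40717)*(34846 + 27498) = 40927*62344 = 2551552888)
Z = 2551552888
1/(Z + z) = 1/(2551552888 + 24019) = 1/2551576907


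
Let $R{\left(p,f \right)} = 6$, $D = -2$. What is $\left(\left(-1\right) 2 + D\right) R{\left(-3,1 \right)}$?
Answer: $-24$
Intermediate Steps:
$\left(\left(-1\right) 2 + D\right) R{\left(-3,1 \right)} = \left(\left(-1\right) 2 - 2\right) 6 = \left(-2 - 2\right) 6 = \left(-4\right) 6 = -24$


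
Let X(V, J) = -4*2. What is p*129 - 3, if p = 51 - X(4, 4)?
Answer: 7608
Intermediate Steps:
X(V, J) = -8
p = 59 (p = 51 - 1*(-8) = 51 + 8 = 59)
p*129 - 3 = 59*129 - 3 = 7611 - 3 = 7608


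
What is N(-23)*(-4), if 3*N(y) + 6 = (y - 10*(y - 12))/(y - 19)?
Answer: 386/21 ≈ 18.381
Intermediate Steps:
N(y) = -2 + (120 - 9*y)/(3*(-19 + y)) (N(y) = -2 + ((y - 10*(y - 12))/(y - 19))/3 = -2 + ((y - 10*(-12 + y))/(-19 + y))/3 = -2 + ((y + (120 - 10*y))/(-19 + y))/3 = -2 + ((120 - 9*y)/(-19 + y))/3 = -2 + (120 - 9*y)/(3*(-19 + y)))
N(-23)*(-4) = ((78 - 5*(-23))/(-19 - 23))*(-4) = ((78 + 115)/(-42))*(-4) = -1/42*193*(-4) = -193/42*(-4) = 386/21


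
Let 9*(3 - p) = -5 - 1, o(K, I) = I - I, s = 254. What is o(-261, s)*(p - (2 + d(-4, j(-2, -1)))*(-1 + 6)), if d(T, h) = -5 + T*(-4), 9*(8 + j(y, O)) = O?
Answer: 0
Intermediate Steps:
j(y, O) = -8 + O/9
d(T, h) = -5 - 4*T
o(K, I) = 0
p = 11/3 (p = 3 - (-5 - 1)/9 = 3 - ⅑*(-6) = 3 + ⅔ = 11/3 ≈ 3.6667)
o(-261, s)*(p - (2 + d(-4, j(-2, -1)))*(-1 + 6)) = 0*(11/3 - (2 + (-5 - 4*(-4)))*(-1 + 6)) = 0*(11/3 - (2 + (-5 + 16))*5) = 0*(11/3 - (2 + 11)*5) = 0*(11/3 - 13*5) = 0*(11/3 - 1*65) = 0*(11/3 - 65) = 0*(-184/3) = 0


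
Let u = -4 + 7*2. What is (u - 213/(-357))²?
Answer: 1590121/14161 ≈ 112.29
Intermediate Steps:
u = 10 (u = -4 + 14 = 10)
(u - 213/(-357))² = (10 - 213/(-357))² = (10 - 213*(-1/357))² = (10 + 71/119)² = (1261/119)² = 1590121/14161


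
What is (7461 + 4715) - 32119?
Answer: -19943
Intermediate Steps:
(7461 + 4715) - 32119 = 12176 - 32119 = -19943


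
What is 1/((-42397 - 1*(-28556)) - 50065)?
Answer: -1/63906 ≈ -1.5648e-5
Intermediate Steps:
1/((-42397 - 1*(-28556)) - 50065) = 1/((-42397 + 28556) - 50065) = 1/(-13841 - 50065) = 1/(-63906) = -1/63906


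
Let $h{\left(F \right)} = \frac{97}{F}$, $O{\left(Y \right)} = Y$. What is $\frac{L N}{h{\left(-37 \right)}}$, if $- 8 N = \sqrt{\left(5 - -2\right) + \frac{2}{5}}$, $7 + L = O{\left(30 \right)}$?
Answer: $\frac{851 \sqrt{185}}{3880} \approx 2.9832$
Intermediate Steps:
$L = 23$ ($L = -7 + 30 = 23$)
$N = - \frac{\sqrt{185}}{40}$ ($N = - \frac{\sqrt{\left(5 - -2\right) + \frac{2}{5}}}{8} = - \frac{\sqrt{\left(5 + 2\right) + 2 \cdot \frac{1}{5}}}{8} = - \frac{\sqrt{7 + \frac{2}{5}}}{8} = - \frac{\sqrt{\frac{37}{5}}}{8} = - \frac{\frac{1}{5} \sqrt{185}}{8} = - \frac{\sqrt{185}}{40} \approx -0.34004$)
$\frac{L N}{h{\left(-37 \right)}} = \frac{23 \left(- \frac{\sqrt{185}}{40}\right)}{97 \frac{1}{-37}} = \frac{\left(- \frac{23}{40}\right) \sqrt{185}}{97 \left(- \frac{1}{37}\right)} = \frac{\left(- \frac{23}{40}\right) \sqrt{185}}{- \frac{97}{37}} = - \frac{23 \sqrt{185}}{40} \left(- \frac{37}{97}\right) = \frac{851 \sqrt{185}}{3880}$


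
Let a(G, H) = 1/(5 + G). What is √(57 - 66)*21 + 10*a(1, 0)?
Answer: 5/3 + 63*I ≈ 1.6667 + 63.0*I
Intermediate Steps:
√(57 - 66)*21 + 10*a(1, 0) = √(57 - 66)*21 + 10/(5 + 1) = √(-9)*21 + 10/6 = (3*I)*21 + 10*(⅙) = 63*I + 5/3 = 5/3 + 63*I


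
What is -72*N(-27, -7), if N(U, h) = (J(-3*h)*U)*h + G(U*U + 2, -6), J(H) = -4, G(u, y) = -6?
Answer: 54864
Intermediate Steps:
N(U, h) = -6 - 4*U*h (N(U, h) = (-4*U)*h - 6 = -4*U*h - 6 = -6 - 4*U*h)
-72*N(-27, -7) = -72*(-6 - 4*(-27)*(-7)) = -72*(-6 - 756) = -72*(-762) = 54864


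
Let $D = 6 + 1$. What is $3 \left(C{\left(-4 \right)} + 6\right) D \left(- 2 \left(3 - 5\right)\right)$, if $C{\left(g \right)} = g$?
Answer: $168$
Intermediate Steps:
$D = 7$
$3 \left(C{\left(-4 \right)} + 6\right) D \left(- 2 \left(3 - 5\right)\right) = 3 \left(-4 + 6\right) 7 \left(- 2 \left(3 - 5\right)\right) = 3 \cdot 2 \cdot 7 \left(\left(-2\right) \left(-2\right)\right) = 3 \cdot 14 \cdot 4 = 42 \cdot 4 = 168$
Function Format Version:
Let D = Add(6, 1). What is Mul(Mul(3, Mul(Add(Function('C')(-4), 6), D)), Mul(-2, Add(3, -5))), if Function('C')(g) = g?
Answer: 168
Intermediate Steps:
D = 7
Mul(Mul(3, Mul(Add(Function('C')(-4), 6), D)), Mul(-2, Add(3, -5))) = Mul(Mul(3, Mul(Add(-4, 6), 7)), Mul(-2, Add(3, -5))) = Mul(Mul(3, Mul(2, 7)), Mul(-2, -2)) = Mul(Mul(3, 14), 4) = Mul(42, 4) = 168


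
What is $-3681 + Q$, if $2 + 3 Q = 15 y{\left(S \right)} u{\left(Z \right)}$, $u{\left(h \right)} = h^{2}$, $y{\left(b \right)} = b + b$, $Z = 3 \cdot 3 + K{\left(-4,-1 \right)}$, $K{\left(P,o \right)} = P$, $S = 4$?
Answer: $- \frac{8045}{3} \approx -2681.7$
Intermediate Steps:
$Z = 5$ ($Z = 3 \cdot 3 - 4 = 9 - 4 = 5$)
$y{\left(b \right)} = 2 b$
$Q = \frac{2998}{3}$ ($Q = - \frac{2}{3} + \frac{15 \cdot 2 \cdot 4 \cdot 5^{2}}{3} = - \frac{2}{3} + \frac{15 \cdot 8 \cdot 25}{3} = - \frac{2}{3} + \frac{120 \cdot 25}{3} = - \frac{2}{3} + \frac{1}{3} \cdot 3000 = - \frac{2}{3} + 1000 = \frac{2998}{3} \approx 999.33$)
$-3681 + Q = -3681 + \frac{2998}{3} = - \frac{8045}{3}$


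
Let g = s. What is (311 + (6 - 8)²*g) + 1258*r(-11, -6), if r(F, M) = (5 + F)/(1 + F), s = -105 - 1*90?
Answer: 1429/5 ≈ 285.80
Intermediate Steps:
s = -195 (s = -105 - 90 = -195)
r(F, M) = (5 + F)/(1 + F)
g = -195
(311 + (6 - 8)²*g) + 1258*r(-11, -6) = (311 + (6 - 8)²*(-195)) + 1258*((5 - 11)/(1 - 11)) = (311 + (-2)²*(-195)) + 1258*(-6/(-10)) = (311 + 4*(-195)) + 1258*(-⅒*(-6)) = (311 - 780) + 1258*(⅗) = -469 + 3774/5 = 1429/5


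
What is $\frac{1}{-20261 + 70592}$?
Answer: $\frac{1}{50331} \approx 1.9868 \cdot 10^{-5}$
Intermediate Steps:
$\frac{1}{-20261 + 70592} = \frac{1}{50331}$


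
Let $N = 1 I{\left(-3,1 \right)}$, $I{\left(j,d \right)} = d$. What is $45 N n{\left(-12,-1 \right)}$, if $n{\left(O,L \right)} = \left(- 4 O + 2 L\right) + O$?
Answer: $1530$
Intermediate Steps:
$n{\left(O,L \right)} = - 3 O + 2 L$
$N = 1$ ($N = 1 \cdot 1 = 1$)
$45 N n{\left(-12,-1 \right)} = 45 \cdot 1 \left(\left(-3\right) \left(-12\right) + 2 \left(-1\right)\right) = 45 \left(36 - 2\right) = 45 \cdot 34 = 1530$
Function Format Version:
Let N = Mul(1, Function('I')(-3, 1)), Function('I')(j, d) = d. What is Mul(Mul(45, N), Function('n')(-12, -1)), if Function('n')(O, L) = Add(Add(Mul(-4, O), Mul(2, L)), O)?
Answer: 1530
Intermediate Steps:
Function('n')(O, L) = Add(Mul(-3, O), Mul(2, L))
N = 1 (N = Mul(1, 1) = 1)
Mul(Mul(45, N), Function('n')(-12, -1)) = Mul(Mul(45, 1), Add(Mul(-3, -12), Mul(2, -1))) = Mul(45, Add(36, -2)) = Mul(45, 34) = 1530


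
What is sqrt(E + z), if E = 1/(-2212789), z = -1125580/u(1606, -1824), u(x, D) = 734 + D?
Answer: sqrt(60073491368145786153)/241194001 ≈ 32.135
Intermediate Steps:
z = 112558/109 (z = -1125580/(734 - 1824) = -1125580/(-1090) = -1125580*(-1/1090) = 112558/109 ≈ 1032.6)
E = -1/2212789 ≈ -4.5192e-7
sqrt(E + z) = sqrt(-1/2212789 + 112558/109) = sqrt(249067104153/241194001) = sqrt(60073491368145786153)/241194001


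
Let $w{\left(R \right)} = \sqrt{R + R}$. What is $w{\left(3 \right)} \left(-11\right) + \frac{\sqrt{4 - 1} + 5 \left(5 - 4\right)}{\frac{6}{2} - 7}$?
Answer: $- \frac{5}{4} - 11 \sqrt{6} - \frac{\sqrt{3}}{4} \approx -28.627$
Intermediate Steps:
$w{\left(R \right)} = \sqrt{2} \sqrt{R}$ ($w{\left(R \right)} = \sqrt{2 R} = \sqrt{2} \sqrt{R}$)
$w{\left(3 \right)} \left(-11\right) + \frac{\sqrt{4 - 1} + 5 \left(5 - 4\right)}{\frac{6}{2} - 7} = \sqrt{2} \sqrt{3} \left(-11\right) + \frac{\sqrt{4 - 1} + 5 \left(5 - 4\right)}{\frac{6}{2} - 7} = \sqrt{6} \left(-11\right) + \frac{\sqrt{3} + 5 \cdot 1}{6 \cdot \frac{1}{2} - 7} = - 11 \sqrt{6} + \frac{\sqrt{3} + 5}{3 - 7} = - 11 \sqrt{6} + \frac{5 + \sqrt{3}}{-4} = - 11 \sqrt{6} + \left(5 + \sqrt{3}\right) \left(- \frac{1}{4}\right) = - 11 \sqrt{6} - \left(\frac{5}{4} + \frac{\sqrt{3}}{4}\right) = - \frac{5}{4} - 11 \sqrt{6} - \frac{\sqrt{3}}{4}$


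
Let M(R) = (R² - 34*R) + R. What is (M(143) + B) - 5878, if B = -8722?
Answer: 1130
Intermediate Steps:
M(R) = R² - 33*R
(M(143) + B) - 5878 = (143*(-33 + 143) - 8722) - 5878 = (143*110 - 8722) - 5878 = (15730 - 8722) - 5878 = 7008 - 5878 = 1130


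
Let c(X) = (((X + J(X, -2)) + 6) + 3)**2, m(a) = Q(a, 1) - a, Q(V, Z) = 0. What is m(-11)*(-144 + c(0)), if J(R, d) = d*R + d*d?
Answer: 275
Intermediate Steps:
J(R, d) = d**2 + R*d (J(R, d) = R*d + d**2 = d**2 + R*d)
m(a) = -a (m(a) = 0 - a = -a)
c(X) = (13 - X)**2 (c(X) = (((X - 2*(X - 2)) + 6) + 3)**2 = (((X - 2*(-2 + X)) + 6) + 3)**2 = (((X + (4 - 2*X)) + 6) + 3)**2 = (((4 - X) + 6) + 3)**2 = ((10 - X) + 3)**2 = (13 - X)**2)
m(-11)*(-144 + c(0)) = (-1*(-11))*(-144 + (13 - 1*0)**2) = 11*(-144 + (13 + 0)**2) = 11*(-144 + 13**2) = 11*(-144 + 169) = 11*25 = 275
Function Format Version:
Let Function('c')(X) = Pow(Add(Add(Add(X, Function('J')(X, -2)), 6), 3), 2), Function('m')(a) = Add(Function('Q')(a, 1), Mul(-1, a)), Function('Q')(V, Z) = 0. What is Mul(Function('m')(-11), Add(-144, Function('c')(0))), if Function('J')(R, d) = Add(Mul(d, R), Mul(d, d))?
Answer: 275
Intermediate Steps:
Function('J')(R, d) = Add(Pow(d, 2), Mul(R, d)) (Function('J')(R, d) = Add(Mul(R, d), Pow(d, 2)) = Add(Pow(d, 2), Mul(R, d)))
Function('m')(a) = Mul(-1, a) (Function('m')(a) = Add(0, Mul(-1, a)) = Mul(-1, a))
Function('c')(X) = Pow(Add(13, Mul(-1, X)), 2) (Function('c')(X) = Pow(Add(Add(Add(X, Mul(-2, Add(X, -2))), 6), 3), 2) = Pow(Add(Add(Add(X, Mul(-2, Add(-2, X))), 6), 3), 2) = Pow(Add(Add(Add(X, Add(4, Mul(-2, X))), 6), 3), 2) = Pow(Add(Add(Add(4, Mul(-1, X)), 6), 3), 2) = Pow(Add(Add(10, Mul(-1, X)), 3), 2) = Pow(Add(13, Mul(-1, X)), 2))
Mul(Function('m')(-11), Add(-144, Function('c')(0))) = Mul(Mul(-1, -11), Add(-144, Pow(Add(13, Mul(-1, 0)), 2))) = Mul(11, Add(-144, Pow(Add(13, 0), 2))) = Mul(11, Add(-144, Pow(13, 2))) = Mul(11, Add(-144, 169)) = Mul(11, 25) = 275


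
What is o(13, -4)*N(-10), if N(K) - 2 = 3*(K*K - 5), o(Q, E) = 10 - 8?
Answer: 574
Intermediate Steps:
o(Q, E) = 2
N(K) = -13 + 3*K² (N(K) = 2 + 3*(K*K - 5) = 2 + 3*(K² - 5) = 2 + 3*(-5 + K²) = 2 + (-15 + 3*K²) = -13 + 3*K²)
o(13, -4)*N(-10) = 2*(-13 + 3*(-10)²) = 2*(-13 + 3*100) = 2*(-13 + 300) = 2*287 = 574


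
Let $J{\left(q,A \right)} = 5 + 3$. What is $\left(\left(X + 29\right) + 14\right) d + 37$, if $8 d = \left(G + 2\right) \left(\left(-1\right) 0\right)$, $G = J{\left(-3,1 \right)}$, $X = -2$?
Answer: $37$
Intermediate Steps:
$J{\left(q,A \right)} = 8$
$G = 8$
$d = 0$ ($d = \frac{\left(8 + 2\right) \left(\left(-1\right) 0\right)}{8} = \frac{10 \cdot 0}{8} = \frac{1}{8} \cdot 0 = 0$)
$\left(\left(X + 29\right) + 14\right) d + 37 = \left(\left(-2 + 29\right) + 14\right) 0 + 37 = \left(27 + 14\right) 0 + 37 = 41 \cdot 0 + 37 = 0 + 37 = 37$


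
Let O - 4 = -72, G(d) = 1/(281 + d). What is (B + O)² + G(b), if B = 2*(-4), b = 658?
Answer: 5423665/939 ≈ 5776.0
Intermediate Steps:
O = -68 (O = 4 - 72 = -68)
B = -8
(B + O)² + G(b) = (-8 - 68)² + 1/(281 + 658) = (-76)² + 1/939 = 5776 + 1/939 = 5423665/939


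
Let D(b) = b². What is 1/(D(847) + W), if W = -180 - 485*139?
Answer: 1/649814 ≈ 1.5389e-6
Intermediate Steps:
W = -67595 (W = -180 - 67415 = -67595)
1/(D(847) + W) = 1/(847² - 67595) = 1/(717409 - 67595) = 1/649814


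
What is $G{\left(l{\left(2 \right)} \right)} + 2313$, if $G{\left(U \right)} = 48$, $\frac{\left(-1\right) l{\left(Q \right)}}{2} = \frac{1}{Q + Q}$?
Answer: $2361$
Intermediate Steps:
$l{\left(Q \right)} = - \frac{1}{Q}$ ($l{\left(Q \right)} = - \frac{2}{Q + Q} = - \frac{2}{2 Q} = - 2 \frac{1}{2 Q} = - \frac{1}{Q}$)
$G{\left(l{\left(2 \right)} \right)} + 2313 = 48 + 2313 = 2361$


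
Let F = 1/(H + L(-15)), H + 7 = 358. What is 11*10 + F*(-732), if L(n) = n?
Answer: 3019/28 ≈ 107.82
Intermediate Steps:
H = 351 (H = -7 + 358 = 351)
F = 1/336 (F = 1/(351 - 15) = 1/336 ≈ 0.0029762)
11*10 + F*(-732) = 11*10 + (1/336)*(-732) = 110 - 61/28 = 3019/28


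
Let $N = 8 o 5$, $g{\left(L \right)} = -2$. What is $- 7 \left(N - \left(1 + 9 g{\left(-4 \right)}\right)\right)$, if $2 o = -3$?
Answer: $301$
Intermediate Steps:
$o = - \frac{3}{2}$ ($o = \frac{1}{2} \left(-3\right) = - \frac{3}{2} \approx -1.5$)
$N = -60$ ($N = 8 \left(- \frac{3}{2}\right) 5 = \left(-12\right) 5 = -60$)
$- 7 \left(N - \left(1 + 9 g{\left(-4 \right)}\right)\right) = - 7 \left(-60 - -17\right) = - 7 \left(-60 + \left(-1 + 18\right)\right) = - 7 \left(-60 + 17\right) = \left(-7\right) \left(-43\right) = 301$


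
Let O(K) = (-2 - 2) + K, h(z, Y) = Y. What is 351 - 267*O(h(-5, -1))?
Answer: 1686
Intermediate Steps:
O(K) = -4 + K
351 - 267*O(h(-5, -1)) = 351 - 267*(-4 - 1) = 351 - 267*(-5) = 351 + 1335 = 1686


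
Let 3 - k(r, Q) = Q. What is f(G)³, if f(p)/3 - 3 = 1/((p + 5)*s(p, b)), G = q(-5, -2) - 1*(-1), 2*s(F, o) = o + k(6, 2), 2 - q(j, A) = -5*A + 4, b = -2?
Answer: 1000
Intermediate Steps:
k(r, Q) = 3 - Q
q(j, A) = -2 + 5*A (q(j, A) = 2 - (-5*A + 4) = 2 - (4 - 5*A) = 2 + (-4 + 5*A) = -2 + 5*A)
s(F, o) = ½ + o/2 (s(F, o) = (o + (3 - 1*2))/2 = (o + (3 - 2))/2 = (o + 1)/2 = (1 + o)/2 = ½ + o/2)
G = -11 (G = (-2 + 5*(-2)) - 1*(-1) = (-2 - 10) + 1 = -12 + 1 = -11)
f(p) = 9 - 6/(5 + p) (f(p) = 9 + 3*(1/((p + 5)*(½ + (½)*(-2)))) = 9 + 3*(1/((5 + p)*(½ - 1))) = 9 + 3*(1/((5 + p)*(-½))) = 9 + 3*(-2/(5 + p)) = 9 - 6/(5 + p))
f(G)³ = (3*(13 + 3*(-11))/(5 - 11))³ = (3*(13 - 33)/(-6))³ = (3*(-⅙)*(-20))³ = 10³ = 1000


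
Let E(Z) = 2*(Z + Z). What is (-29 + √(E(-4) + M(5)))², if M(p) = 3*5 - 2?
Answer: (29 - I*√3)² ≈ 838.0 - 100.46*I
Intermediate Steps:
E(Z) = 4*Z (E(Z) = 2*(2*Z) = 4*Z)
M(p) = 13 (M(p) = 15 - 2 = 13)
(-29 + √(E(-4) + M(5)))² = (-29 + √(4*(-4) + 13))² = (-29 + √(-16 + 13))² = (-29 + √(-3))² = (-29 + I*√3)²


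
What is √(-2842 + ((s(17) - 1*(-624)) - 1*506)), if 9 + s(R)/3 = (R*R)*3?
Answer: 5*I*√6 ≈ 12.247*I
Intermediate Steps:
s(R) = -27 + 9*R² (s(R) = -27 + 3*((R*R)*3) = -27 + 3*(R²*3) = -27 + 3*(3*R²) = -27 + 9*R²)
√(-2842 + ((s(17) - 1*(-624)) - 1*506)) = √(-2842 + (((-27 + 9*17²) - 1*(-624)) - 1*506)) = √(-2842 + (((-27 + 9*289) + 624) - 506)) = √(-2842 + (((-27 + 2601) + 624) - 506)) = √(-2842 + ((2574 + 624) - 506)) = √(-2842 + (3198 - 506)) = √(-2842 + 2692) = √(-150) = 5*I*√6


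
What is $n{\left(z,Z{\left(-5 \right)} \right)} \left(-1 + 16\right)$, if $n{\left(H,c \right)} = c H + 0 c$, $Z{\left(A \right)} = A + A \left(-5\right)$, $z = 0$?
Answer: $0$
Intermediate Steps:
$Z{\left(A \right)} = - 4 A$ ($Z{\left(A \right)} = A - 5 A = - 4 A$)
$n{\left(H,c \right)} = H c$ ($n{\left(H,c \right)} = H c + 0 = H c$)
$n{\left(z,Z{\left(-5 \right)} \right)} \left(-1 + 16\right) = 0 \left(\left(-4\right) \left(-5\right)\right) \left(-1 + 16\right) = 0 \cdot 20 \cdot 15 = 0 \cdot 15 = 0$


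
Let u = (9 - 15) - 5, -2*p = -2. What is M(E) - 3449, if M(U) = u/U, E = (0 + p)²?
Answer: -3460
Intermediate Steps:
p = 1 (p = -½*(-2) = 1)
u = -11 (u = -6 - 5 = -11)
E = 1 (E = (0 + 1)² = 1² = 1)
M(U) = -11/U
M(E) - 3449 = -11/1 - 3449 = -11*1 - 3449 = -11 - 3449 = -3460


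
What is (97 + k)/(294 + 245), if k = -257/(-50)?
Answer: 5107/26950 ≈ 0.18950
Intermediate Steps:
k = 257/50 (k = -257*(-1/50) = 257/50 ≈ 5.1400)
(97 + k)/(294 + 245) = (97 + 257/50)/(294 + 245) = (5107/50)/539 = (5107/50)*(1/539) = 5107/26950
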